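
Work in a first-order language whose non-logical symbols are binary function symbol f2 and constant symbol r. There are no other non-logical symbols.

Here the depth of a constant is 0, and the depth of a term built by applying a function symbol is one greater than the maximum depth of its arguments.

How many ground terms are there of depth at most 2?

5

If N_k denotes the number of depth-≤k ground terms, the 1 constant gives N_0 = 1, and each function symbol of arity r contributes N_{k-1}^r new terms at level k: N_k = 1 + N_{k-1}^2.
N_0 = 1
N_1 = 1 + 1^2 = 2
N_2 = 1 + 2^2 = 5
Explicitly: r, f2(r, r), f2(r, f2(r, r)), f2(f2(r, r), r), f2(f2(r, r), f2(r, r)).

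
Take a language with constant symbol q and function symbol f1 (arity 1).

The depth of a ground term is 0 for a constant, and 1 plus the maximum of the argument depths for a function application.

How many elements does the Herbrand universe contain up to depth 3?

Write N_k for the number of ground terms of depth ≤ k. A term of depth ≤ k is either a constant or a function symbol applied to arguments of depth ≤ k−1, so N_k = 1 + N_{k-1}.
N_0 = 1
N_1 = 1 + 1 = 2
N_2 = 1 + 2 = 3
N_3 = 1 + 3 = 4

4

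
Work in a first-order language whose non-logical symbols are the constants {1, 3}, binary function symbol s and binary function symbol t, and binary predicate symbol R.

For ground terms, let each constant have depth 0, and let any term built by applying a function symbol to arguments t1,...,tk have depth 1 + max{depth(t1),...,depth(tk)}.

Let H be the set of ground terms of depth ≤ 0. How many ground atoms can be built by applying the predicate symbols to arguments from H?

First count ground terms of depth ≤ 0.
Let N_k count ground terms of depth at most k. Each non-constant term of depth ≤ k is some function symbol applied to depth-≤(k−1) arguments, giving N_k = 2 + N_{k-1}^2 + N_{k-1}^2.
N_0 = 2
Explicitly: 1, 3.
So |H| = 2.
For each predicate symbol, the number of ground atoms is |H| raised to its arity; summing:
  R: 2^2 = 4
Total ground atoms: 4.

4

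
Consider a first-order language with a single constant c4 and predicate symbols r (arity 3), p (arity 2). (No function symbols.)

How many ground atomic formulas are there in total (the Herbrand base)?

2

With no function symbols, the Herbrand universe is just the 1 constant.
Ground atoms per predicate: r: 1^3 = 1, p: 1^2 = 1.
Herbrand base size = 1 + 1 = 2.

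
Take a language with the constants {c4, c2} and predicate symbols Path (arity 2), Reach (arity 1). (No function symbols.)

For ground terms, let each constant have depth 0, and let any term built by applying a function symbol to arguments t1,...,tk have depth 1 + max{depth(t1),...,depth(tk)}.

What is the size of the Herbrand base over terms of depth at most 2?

6

First count ground terms of depth ≤ 2.
With no function symbols every ground term is a constant, so there are exactly 2 ground terms at every depth bound.
N_0 = 2
N_1 = 2
N_2 = 2
Explicitly: c4, c2.
So |H| = 2.
Each predicate of arity r yields |H|^r ground atoms (one per choice of an r-tuple from H):
  Path: 2^2 = 4;  Reach: 2
Total ground atoms: 4 + 2 = 6.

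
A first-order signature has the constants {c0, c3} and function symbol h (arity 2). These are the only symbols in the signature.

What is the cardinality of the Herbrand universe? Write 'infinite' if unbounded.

infinite

The signature has at least one function symbol (h, arity 2) and at least one constant (c0).
Iterating h gives infinitely many distinct ground terms: c0, h(c0, c0), h(h(c0, c0), h(c0, c0)), ...
So the Herbrand universe is infinite.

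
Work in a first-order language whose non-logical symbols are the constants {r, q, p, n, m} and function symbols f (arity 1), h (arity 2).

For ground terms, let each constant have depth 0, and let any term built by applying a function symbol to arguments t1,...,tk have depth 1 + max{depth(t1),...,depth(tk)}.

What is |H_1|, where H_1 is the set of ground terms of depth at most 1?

35

Count level by level. With function symbols f/1, h/2, the terms of depth ≤ k are the 5 constants together with each function applied to depth-≤(k−1) tuples, so N_k = 5 + N_{k-1} + N_{k-1}^2.
N_0 = 5
N_1 = 5 + 5 + 5^2 = 35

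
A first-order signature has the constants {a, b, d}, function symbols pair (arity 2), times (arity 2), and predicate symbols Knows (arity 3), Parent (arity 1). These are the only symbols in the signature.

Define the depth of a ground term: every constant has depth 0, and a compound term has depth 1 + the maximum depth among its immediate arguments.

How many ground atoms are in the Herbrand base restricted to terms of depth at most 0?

First count ground terms of depth ≤ 0.
If N_k denotes the number of depth-≤k ground terms, the 3 constants give N_0 = 3, and each function symbol of arity r contributes N_{k-1}^r new terms at level k: N_k = 3 + N_{k-1}^2 + N_{k-1}^2.
N_0 = 3
Explicitly: a, b, d.
So |H| = 3.
A ground atom is a predicate applied to a tuple of terms from H, so the count is the sum over predicates of |H|^arity:
  Knows: 3^3 = 27;  Parent: 3
Total ground atoms: 27 + 3 = 30.

30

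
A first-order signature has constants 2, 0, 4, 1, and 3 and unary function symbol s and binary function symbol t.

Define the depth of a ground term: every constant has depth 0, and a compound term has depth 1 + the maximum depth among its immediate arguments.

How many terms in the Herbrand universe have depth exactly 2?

If N_k denotes the number of depth-≤k ground terms, the 5 constants give N_0 = 5, and each function symbol of arity r contributes N_{k-1}^r new terms at level k: N_k = 5 + N_{k-1} + N_{k-1}^2.
N_0 = 5
N_1 = 5 + 5 + 5^2 = 35
N_2 = 5 + 35 + 35^2 = 1265
Terms of depth exactly 2: N_2 − N_1 = 1265 − 35 = 1230.

1230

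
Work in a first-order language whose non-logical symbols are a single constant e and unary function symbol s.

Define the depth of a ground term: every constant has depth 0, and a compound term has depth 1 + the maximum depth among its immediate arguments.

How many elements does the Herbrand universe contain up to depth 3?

If N_k denotes the number of depth-≤k ground terms, the 1 constant gives N_0 = 1, and each function symbol of arity r contributes N_{k-1}^r new terms at level k: N_k = 1 + N_{k-1}.
N_0 = 1
N_1 = 1 + 1 = 2
N_2 = 1 + 2 = 3
N_3 = 1 + 3 = 4
Explicitly: e, s(e), s(s(e)), s(s(s(e))).

4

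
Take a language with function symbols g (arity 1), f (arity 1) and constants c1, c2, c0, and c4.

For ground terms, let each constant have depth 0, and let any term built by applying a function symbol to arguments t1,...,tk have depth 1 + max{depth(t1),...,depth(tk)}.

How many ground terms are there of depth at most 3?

60

Let N_k = |{terms of depth ≤ k}|. Then N_0 = 4 and N_k = 4 + N_{k-1} + N_{k-1} for k ≥ 1 (one summand per function symbol, arity giving the exponent).
N_0 = 4
N_1 = 4 + 4 + 4 = 12
N_2 = 4 + 12 + 12 = 28
N_3 = 4 + 28 + 28 = 60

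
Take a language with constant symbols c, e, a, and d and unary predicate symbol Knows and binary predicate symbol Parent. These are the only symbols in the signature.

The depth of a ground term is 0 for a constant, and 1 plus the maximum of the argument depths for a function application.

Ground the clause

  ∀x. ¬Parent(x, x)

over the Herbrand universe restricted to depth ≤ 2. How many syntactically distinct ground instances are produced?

Ground terms of depth ≤ 2:
  With no function symbols every ground term is a constant, so there are exactly 4 ground terms at every depth bound.
  N_0 = 4
  N_1 = 4
  N_2 = 4
  Explicitly: c, e, a, d.
So there are 4 ground terms available for substitution.
The variable x ranges independently over the available ground terms, and distinct assignments produce distinct instances.
Number of ground instances = 4.

4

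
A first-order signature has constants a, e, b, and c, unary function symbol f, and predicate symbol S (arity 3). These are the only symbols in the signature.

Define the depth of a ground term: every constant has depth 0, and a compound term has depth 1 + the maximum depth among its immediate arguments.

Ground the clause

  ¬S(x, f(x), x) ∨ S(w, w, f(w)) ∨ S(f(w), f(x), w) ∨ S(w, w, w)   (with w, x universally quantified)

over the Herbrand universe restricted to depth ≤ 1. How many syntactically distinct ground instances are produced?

Ground terms of depth ≤ 1:
  If N_k denotes the number of depth-≤k ground terms, the 4 constants give N_0 = 4, and each function symbol of arity r contributes N_{k-1}^r new terms at level k: N_k = 4 + N_{k-1}.
  N_0 = 4
  N_1 = 4 + 4 = 8
  Explicitly: a, e, b, c, f(a), f(e), f(b), f(c).
So there are 8 ground terms available for substitution.
The clause has 2 distinct variables (w, x), each appearing in the body. In the free term algebra distinct substitutions yield syntactically distinct ground instances.
Number of ground instances = 8^2 = 64.

64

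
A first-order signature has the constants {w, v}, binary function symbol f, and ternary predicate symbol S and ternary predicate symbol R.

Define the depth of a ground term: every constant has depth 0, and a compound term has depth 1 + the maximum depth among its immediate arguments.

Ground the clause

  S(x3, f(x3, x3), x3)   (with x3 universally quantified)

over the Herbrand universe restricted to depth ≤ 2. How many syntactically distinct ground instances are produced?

38

Ground terms of depth ≤ 2:
  Let N_k = |{terms of depth ≤ k}|. Then N_0 = 2 and N_k = 2 + N_{k-1}^2 for k ≥ 1 (one summand per function symbol, arity giving the exponent).
  N_0 = 2
  N_1 = 2 + 2^2 = 6
  N_2 = 2 + 6^2 = 38
So there are 38 ground terms available for substitution.
The variable x3 ranges independently over the available ground terms, and distinct assignments produce distinct instances.
Number of ground instances = 38.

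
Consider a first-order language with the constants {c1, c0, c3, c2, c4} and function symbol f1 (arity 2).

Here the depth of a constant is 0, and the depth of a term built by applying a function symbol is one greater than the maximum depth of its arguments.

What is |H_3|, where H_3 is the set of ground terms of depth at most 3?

If N_k denotes the number of depth-≤k ground terms, the 5 constants give N_0 = 5, and each function symbol of arity r contributes N_{k-1}^r new terms at level k: N_k = 5 + N_{k-1}^2.
N_0 = 5
N_1 = 5 + 5^2 = 30
N_2 = 5 + 30^2 = 905
N_3 = 5 + 905^2 = 819030

819030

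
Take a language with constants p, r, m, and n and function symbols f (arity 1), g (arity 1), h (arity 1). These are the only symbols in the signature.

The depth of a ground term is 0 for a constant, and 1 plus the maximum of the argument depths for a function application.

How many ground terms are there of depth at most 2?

If N_k denotes the number of depth-≤k ground terms, the 4 constants give N_0 = 4, and each function symbol of arity r contributes N_{k-1}^r new terms at level k: N_k = 4 + N_{k-1} + N_{k-1} + N_{k-1}.
N_0 = 4
N_1 = 4 + 4 + 4 + 4 = 16
N_2 = 4 + 16 + 16 + 16 = 52

52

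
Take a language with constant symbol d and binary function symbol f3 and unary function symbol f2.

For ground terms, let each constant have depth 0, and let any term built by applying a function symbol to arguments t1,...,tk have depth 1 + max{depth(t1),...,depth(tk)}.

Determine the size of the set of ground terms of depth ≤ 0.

If N_k denotes the number of depth-≤k ground terms, the 1 constant gives N_0 = 1, and each function symbol of arity r contributes N_{k-1}^r new terms at level k: N_k = 1 + N_{k-1}^2 + N_{k-1}.
N_0 = 1
Explicitly: d.

1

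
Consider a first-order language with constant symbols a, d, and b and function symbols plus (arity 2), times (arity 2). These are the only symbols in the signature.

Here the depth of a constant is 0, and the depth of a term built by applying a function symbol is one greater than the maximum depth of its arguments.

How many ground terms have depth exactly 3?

Write N_k for the number of ground terms of depth ≤ k. A term of depth ≤ k is either a constant or a function symbol applied to arguments of depth ≤ k−1, so N_k = 3 + N_{k-1}^2 + N_{k-1}^2.
N_0 = 3
N_1 = 3 + 3^2 + 3^2 = 21
N_2 = 3 + 21^2 + 21^2 = 885
N_3 = 3 + 885^2 + 885^2 = 1566453
Terms of depth exactly 3: N_3 − N_2 = 1566453 − 885 = 1565568.

1565568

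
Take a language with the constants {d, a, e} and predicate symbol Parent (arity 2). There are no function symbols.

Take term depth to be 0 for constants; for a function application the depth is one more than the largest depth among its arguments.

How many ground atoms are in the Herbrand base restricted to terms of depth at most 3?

9

First count ground terms of depth ≤ 3.
With no function symbols every ground term is a constant, so there are exactly 3 ground terms at every depth bound.
N_0 = 3
N_1 = 3
N_2 = 3
N_3 = 3
Explicitly: d, a, e.
So |H| = 3.
A ground atom is a predicate applied to a tuple of terms from H, so the count is the sum over predicates of |H|^arity:
  Parent: 3^2 = 9
Total ground atoms: 9.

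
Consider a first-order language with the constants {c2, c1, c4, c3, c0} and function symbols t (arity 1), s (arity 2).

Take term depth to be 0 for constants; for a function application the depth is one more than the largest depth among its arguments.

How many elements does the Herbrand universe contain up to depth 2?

Count level by level. With function symbols t/1, s/2, the terms of depth ≤ k are the 5 constants together with each function applied to depth-≤(k−1) tuples, so N_k = 5 + N_{k-1} + N_{k-1}^2.
N_0 = 5
N_1 = 5 + 5 + 5^2 = 35
N_2 = 5 + 35 + 35^2 = 1265

1265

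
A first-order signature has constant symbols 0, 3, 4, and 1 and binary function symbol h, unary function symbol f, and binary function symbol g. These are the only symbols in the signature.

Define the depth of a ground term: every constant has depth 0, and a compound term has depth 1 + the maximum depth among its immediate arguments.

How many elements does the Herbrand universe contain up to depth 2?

Let N_k count ground terms of depth at most k. Each non-constant term of depth ≤ k is some function symbol applied to depth-≤(k−1) arguments, giving N_k = 4 + N_{k-1}^2 + N_{k-1} + N_{k-1}^2.
N_0 = 4
N_1 = 4 + 4^2 + 4 + 4^2 = 40
N_2 = 4 + 40^2 + 40 + 40^2 = 3244

3244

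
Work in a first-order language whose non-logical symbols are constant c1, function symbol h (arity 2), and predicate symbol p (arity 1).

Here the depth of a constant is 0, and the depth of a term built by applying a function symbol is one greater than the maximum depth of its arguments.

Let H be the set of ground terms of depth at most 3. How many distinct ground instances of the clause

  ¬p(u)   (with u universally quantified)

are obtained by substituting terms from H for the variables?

Ground terms of depth ≤ 3:
  If N_k denotes the number of depth-≤k ground terms, the 1 constant gives N_0 = 1, and each function symbol of arity r contributes N_{k-1}^r new terms at level k: N_k = 1 + N_{k-1}^2.
  N_0 = 1
  N_1 = 1 + 1^2 = 2
  N_2 = 1 + 2^2 = 5
  N_3 = 1 + 5^2 = 26
So there are 26 ground terms available for substitution.
The clause has 1 distinct variable (u), which appears in the body. In the free term algebra distinct substitutions yield syntactically distinct ground instances.
Number of ground instances = 26.

26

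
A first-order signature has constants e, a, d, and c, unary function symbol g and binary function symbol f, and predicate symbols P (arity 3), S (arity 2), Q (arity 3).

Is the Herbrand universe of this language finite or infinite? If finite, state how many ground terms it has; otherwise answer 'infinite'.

infinite

The signature has at least one function symbol (g, arity 1) and at least one constant (e).
Iterating g gives infinitely many distinct ground terms: e, g(e), g(g(e)), ...
So the Herbrand universe is infinite.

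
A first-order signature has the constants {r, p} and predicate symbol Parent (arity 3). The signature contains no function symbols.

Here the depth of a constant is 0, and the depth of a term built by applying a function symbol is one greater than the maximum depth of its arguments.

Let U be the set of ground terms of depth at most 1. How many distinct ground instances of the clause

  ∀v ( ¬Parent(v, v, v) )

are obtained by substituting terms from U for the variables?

2

Ground terms of depth ≤ 1:
  With no function symbols every ground term is a constant, so there are exactly 2 ground terms at every depth bound.
  N_0 = 2
  N_1 = 2
So there are 2 ground terms available for substitution.
The variable v ranges independently over the available ground terms, and distinct assignments produce distinct instances.
Number of ground instances = 2.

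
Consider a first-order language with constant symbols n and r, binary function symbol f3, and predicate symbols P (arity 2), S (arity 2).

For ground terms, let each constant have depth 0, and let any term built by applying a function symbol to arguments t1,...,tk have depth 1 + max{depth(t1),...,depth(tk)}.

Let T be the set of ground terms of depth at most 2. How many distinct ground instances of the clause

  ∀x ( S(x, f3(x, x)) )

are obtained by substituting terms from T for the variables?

38

Ground terms of depth ≤ 2:
  Write N_k for the number of ground terms of depth ≤ k. A term of depth ≤ k is either a constant or a function symbol applied to arguments of depth ≤ k−1, so N_k = 2 + N_{k-1}^2.
  N_0 = 2
  N_1 = 2 + 2^2 = 6
  N_2 = 2 + 6^2 = 38
So there are 38 ground terms available for substitution.
The body mentions the single quantified variable x; since ground terms form a free algebra, no two substitutions collapse to the same formula.
Number of ground instances = 38.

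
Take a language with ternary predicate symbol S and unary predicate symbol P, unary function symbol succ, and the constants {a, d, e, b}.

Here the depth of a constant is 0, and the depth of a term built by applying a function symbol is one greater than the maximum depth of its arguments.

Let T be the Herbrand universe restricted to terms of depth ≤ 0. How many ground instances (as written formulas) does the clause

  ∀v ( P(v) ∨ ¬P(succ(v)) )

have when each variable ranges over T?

Ground terms of depth ≤ 0:
  Let N_k = |{terms of depth ≤ k}|. Then N_0 = 4 and N_k = 4 + N_{k-1} for k ≥ 1 (one summand per function symbol, arity giving the exponent).
  N_0 = 4
  Explicitly: a, d, e, b.
So there are 4 ground terms available for substitution.
The body mentions the single quantified variable v; since ground terms form a free algebra, no two substitutions collapse to the same formula.
Number of ground instances = 4.

4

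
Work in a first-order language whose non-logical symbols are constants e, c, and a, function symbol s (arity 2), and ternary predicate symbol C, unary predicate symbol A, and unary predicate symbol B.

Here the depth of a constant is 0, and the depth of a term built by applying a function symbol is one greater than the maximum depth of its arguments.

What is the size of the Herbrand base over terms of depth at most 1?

1752

First count ground terms of depth ≤ 1.
Let N_k count ground terms of depth at most k. Each non-constant term of depth ≤ k is some function symbol applied to depth-≤(k−1) arguments, giving N_k = 3 + N_{k-1}^2.
N_0 = 3
N_1 = 3 + 3^2 = 12
Explicitly: e, c, a, s(e, e), s(e, c), s(e, a), s(c, e), s(c, c), s(c, a), s(a, e), s(a, c), s(a, a).
So |H| = 12.
For each predicate symbol, the number of ground atoms is |H| raised to its arity; summing:
  C: 12^3 = 1728;  A: 12;  B: 12
Total ground atoms: 1728 + 12 + 12 = 1752.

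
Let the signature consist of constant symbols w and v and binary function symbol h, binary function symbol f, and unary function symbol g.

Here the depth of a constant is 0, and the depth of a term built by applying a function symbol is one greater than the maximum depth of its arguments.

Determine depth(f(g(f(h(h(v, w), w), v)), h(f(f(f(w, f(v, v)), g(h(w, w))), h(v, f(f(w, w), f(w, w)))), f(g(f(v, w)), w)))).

depth(h(v, w)) = 1 + max(0, 0) = 1
depth(h(h(v, w), w)) = 1 + max(1, 0) = 2
depth(f(h(h(v, w), w), v)) = 1 + max(2, 0) = 3
depth(g(f(h(h(v, w), w), v))) = 1 + depth(f(h(h(v, w), w), v)) = 1 + 3 = 4
depth(f(v, v)) = 1 + max(0, 0) = 1
depth(f(w, f(v, v))) = 1 + max(0, 1) = 2
depth(h(w, w)) = 1 + max(0, 0) = 1
depth(g(h(w, w))) = 1 + depth(h(w, w)) = 1 + 1 = 2
depth(f(f(w, f(v, v)), g(h(w, w)))) = 1 + max(2, 2) = 3
depth(f(w, w)) = 1 + max(0, 0) = 1
depth(f(f(w, w), f(w, w))) = 1 + max(1, 1) = 2
depth(h(v, f(f(w, w), f(w, w)))) = 1 + max(0, 2) = 3
depth(f(f(f(w, f(v, v)), g(h(w, w))), h(v, f(f(w, w), f(w, w))))) = 1 + max(3, 3) = 4
depth(f(v, w)) = 1 + max(0, 0) = 1
depth(g(f(v, w))) = 1 + depth(f(v, w)) = 1 + 1 = 2
depth(f(g(f(v, w)), w)) = 1 + max(2, 0) = 3
depth(h(f(f(f(w, f(v, v)), g(h(w, w))), h(v, f(f(w, w), f(w, w)))), f(g(f(v, w)), w))) = 1 + max(4, 3) = 5
depth(f(g(f(h(h(v, w), w), v)), h(f(f(f(w, f(v, v)), g(h(w, w))), h(v, f(f(w, w), f(w, w)))), f(g(f(v, w)), w)))) = 1 + max(4, 5) = 6

6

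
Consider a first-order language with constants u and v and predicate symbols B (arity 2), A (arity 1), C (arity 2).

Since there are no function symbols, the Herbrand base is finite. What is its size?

10

With no function symbols, the Herbrand universe is just the 2 constants.
Ground atoms per predicate: B: 2^2 = 4, A: 2, C: 2^2 = 4.
Herbrand base size = 4 + 2 + 4 = 10.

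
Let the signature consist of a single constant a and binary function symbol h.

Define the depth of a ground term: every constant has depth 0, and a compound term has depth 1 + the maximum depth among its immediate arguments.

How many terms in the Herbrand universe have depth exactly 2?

Count level by level. With function symbols h/2, the terms of depth ≤ k are the 1 constant together with each function applied to depth-≤(k−1) tuples, so N_k = 1 + N_{k-1}^2.
N_0 = 1
N_1 = 1 + 1^2 = 2
N_2 = 1 + 2^2 = 5
Terms of depth exactly 2: N_2 − N_1 = 5 − 2 = 3.

3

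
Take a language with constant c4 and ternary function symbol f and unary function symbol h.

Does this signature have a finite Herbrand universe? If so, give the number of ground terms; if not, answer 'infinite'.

infinite

The signature has at least one function symbol (f, arity 3) and at least one constant (c4).
Iterating f gives infinitely many distinct ground terms: c4, f(c4, c4, c4), f(f(c4, c4, c4), f(c4, c4, c4), f(c4, c4, c4)), ...
So the Herbrand universe is infinite.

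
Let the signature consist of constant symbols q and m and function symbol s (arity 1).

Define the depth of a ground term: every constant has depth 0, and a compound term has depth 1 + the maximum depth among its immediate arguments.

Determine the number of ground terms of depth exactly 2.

2

Write N_k for the number of ground terms of depth ≤ k. A term of depth ≤ k is either a constant or a function symbol applied to arguments of depth ≤ k−1, so N_k = 2 + N_{k-1}.
N_0 = 2
N_1 = 2 + 2 = 4
N_2 = 2 + 4 = 6
Terms of depth exactly 2: N_2 − N_1 = 6 − 4 = 2.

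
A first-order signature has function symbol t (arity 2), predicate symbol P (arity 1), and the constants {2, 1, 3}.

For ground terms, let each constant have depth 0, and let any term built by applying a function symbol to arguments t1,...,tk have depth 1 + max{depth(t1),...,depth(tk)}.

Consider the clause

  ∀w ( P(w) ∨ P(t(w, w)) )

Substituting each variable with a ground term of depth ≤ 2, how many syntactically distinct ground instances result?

Ground terms of depth ≤ 2:
  Let N_k count ground terms of depth at most k. Each non-constant term of depth ≤ k is some function symbol applied to depth-≤(k−1) arguments, giving N_k = 3 + N_{k-1}^2.
  N_0 = 3
  N_1 = 3 + 3^2 = 12
  N_2 = 3 + 12^2 = 147
So there are 147 ground terms available for substitution.
The clause has 1 distinct variable (w), which appears in the body. In the free term algebra distinct substitutions yield syntactically distinct ground instances.
Number of ground instances = 147.

147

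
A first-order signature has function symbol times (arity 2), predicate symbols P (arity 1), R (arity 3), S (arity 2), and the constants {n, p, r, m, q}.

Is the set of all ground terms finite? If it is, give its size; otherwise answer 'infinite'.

The signature has at least one function symbol (times, arity 2) and at least one constant (n).
Iterating times gives infinitely many distinct ground terms: n, times(n, n), times(times(n, n), times(n, n)), ...
So the Herbrand universe is infinite.

infinite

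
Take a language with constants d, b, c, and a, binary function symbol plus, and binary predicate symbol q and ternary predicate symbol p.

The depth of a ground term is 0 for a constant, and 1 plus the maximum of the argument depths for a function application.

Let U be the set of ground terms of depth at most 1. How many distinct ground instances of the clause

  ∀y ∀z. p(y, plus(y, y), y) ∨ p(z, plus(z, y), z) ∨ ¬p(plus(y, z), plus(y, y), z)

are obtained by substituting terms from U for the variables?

Ground terms of depth ≤ 1:
  If N_k denotes the number of depth-≤k ground terms, the 4 constants give N_0 = 4, and each function symbol of arity r contributes N_{k-1}^r new terms at level k: N_k = 4 + N_{k-1}^2.
  N_0 = 4
  N_1 = 4 + 4^2 = 20
So there are 20 ground terms available for substitution.
The clause has 2 distinct variables (y, z), each appearing in the body. In the free term algebra distinct substitutions yield syntactically distinct ground instances.
Number of ground instances = 20^2 = 400.

400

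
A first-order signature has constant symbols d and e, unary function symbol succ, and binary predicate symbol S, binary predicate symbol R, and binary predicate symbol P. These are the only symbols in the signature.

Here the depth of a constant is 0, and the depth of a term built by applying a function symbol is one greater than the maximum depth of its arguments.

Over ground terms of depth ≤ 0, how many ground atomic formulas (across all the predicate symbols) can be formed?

First count ground terms of depth ≤ 0.
Let N_k = |{terms of depth ≤ k}|. Then N_0 = 2 and N_k = 2 + N_{k-1} for k ≥ 1 (one summand per function symbol, arity giving the exponent).
N_0 = 2
Explicitly: d, e.
So |H| = 2.
A ground atom is a predicate applied to a tuple of terms from H, so the count is the sum over predicates of |H|^arity:
  S: 2^2 = 4;  R: 2^2 = 4;  P: 2^2 = 4
Total ground atoms: 4 + 4 + 4 = 12.

12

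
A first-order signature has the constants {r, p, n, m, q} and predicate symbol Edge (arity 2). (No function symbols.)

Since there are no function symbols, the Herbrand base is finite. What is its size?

With no function symbols, the Herbrand universe is just the 5 constants.
Ground atoms per predicate: Edge: 5^2 = 25.
Herbrand base size = 25 = 25.

25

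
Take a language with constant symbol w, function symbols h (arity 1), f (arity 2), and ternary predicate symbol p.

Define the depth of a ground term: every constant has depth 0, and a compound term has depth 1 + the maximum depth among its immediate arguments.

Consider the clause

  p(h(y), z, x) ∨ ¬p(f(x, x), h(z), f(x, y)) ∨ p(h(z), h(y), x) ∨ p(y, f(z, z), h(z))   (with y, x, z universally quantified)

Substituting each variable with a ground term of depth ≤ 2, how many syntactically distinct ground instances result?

Ground terms of depth ≤ 2:
  If N_k denotes the number of depth-≤k ground terms, the 1 constant gives N_0 = 1, and each function symbol of arity r contributes N_{k-1}^r new terms at level k: N_k = 1 + N_{k-1} + N_{k-1}^2.
  N_0 = 1
  N_1 = 1 + 1 + 1^2 = 3
  N_2 = 1 + 3 + 3^2 = 13
So there are 13 ground terms available for substitution.
The clause has 3 distinct variables (y, x, z), each appearing in the body. In the free term algebra distinct substitutions yield syntactically distinct ground instances.
Number of ground instances = 13^3 = 2197.

2197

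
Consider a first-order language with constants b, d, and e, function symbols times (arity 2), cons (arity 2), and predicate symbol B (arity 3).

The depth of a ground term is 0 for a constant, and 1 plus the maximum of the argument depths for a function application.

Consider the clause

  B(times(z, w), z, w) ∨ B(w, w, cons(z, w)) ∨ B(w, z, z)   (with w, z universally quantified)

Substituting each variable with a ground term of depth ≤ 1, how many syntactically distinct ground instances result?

441

Ground terms of depth ≤ 1:
  If N_k denotes the number of depth-≤k ground terms, the 3 constants give N_0 = 3, and each function symbol of arity r contributes N_{k-1}^r new terms at level k: N_k = 3 + N_{k-1}^2 + N_{k-1}^2.
  N_0 = 3
  N_1 = 3 + 3^2 + 3^2 = 21
So there are 21 ground terms available for substitution.
The clause has 2 distinct variables (w, z), each appearing in the body. In the free term algebra distinct substitutions yield syntactically distinct ground instances.
Number of ground instances = 21^2 = 441.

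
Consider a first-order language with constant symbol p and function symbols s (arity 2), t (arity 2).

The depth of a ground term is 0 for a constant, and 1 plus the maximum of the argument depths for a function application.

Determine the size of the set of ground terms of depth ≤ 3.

Let N_k count ground terms of depth at most k. Each non-constant term of depth ≤ k is some function symbol applied to depth-≤(k−1) arguments, giving N_k = 1 + N_{k-1}^2 + N_{k-1}^2.
N_0 = 1
N_1 = 1 + 1^2 + 1^2 = 3
N_2 = 1 + 3^2 + 3^2 = 19
N_3 = 1 + 19^2 + 19^2 = 723

723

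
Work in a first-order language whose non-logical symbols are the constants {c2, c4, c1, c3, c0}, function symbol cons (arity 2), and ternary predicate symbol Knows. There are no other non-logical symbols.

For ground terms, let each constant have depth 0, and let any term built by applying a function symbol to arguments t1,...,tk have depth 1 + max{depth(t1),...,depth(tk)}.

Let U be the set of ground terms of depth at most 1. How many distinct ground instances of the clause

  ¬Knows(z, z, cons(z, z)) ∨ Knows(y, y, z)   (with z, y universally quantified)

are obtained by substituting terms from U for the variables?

900

Ground terms of depth ≤ 1:
  Write N_k for the number of ground terms of depth ≤ k. A term of depth ≤ k is either a constant or a function symbol applied to arguments of depth ≤ k−1, so N_k = 5 + N_{k-1}^2.
  N_0 = 5
  N_1 = 5 + 5^2 = 30
So there are 30 ground terms available for substitution.
The body mentions every one of the 2 quantified variables; since ground terms form a free algebra, no two substitutions collapse to the same formula.
Number of ground instances = 30^2 = 900.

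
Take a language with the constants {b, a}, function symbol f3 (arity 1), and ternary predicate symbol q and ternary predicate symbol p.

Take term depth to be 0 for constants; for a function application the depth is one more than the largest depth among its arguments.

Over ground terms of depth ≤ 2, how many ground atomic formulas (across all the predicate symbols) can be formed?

432

First count ground terms of depth ≤ 2.
Count level by level. With function symbols f3/1, the terms of depth ≤ k are the 2 constants together with each function applied to depth-≤(k−1) tuples, so N_k = 2 + N_{k-1}.
N_0 = 2
N_1 = 2 + 2 = 4
N_2 = 2 + 4 = 6
So |H| = 6.
Each predicate of arity r yields |H|^r ground atoms (one per choice of an r-tuple from H):
  q: 6^3 = 216;  p: 6^3 = 216
Total ground atoms: 216 + 216 = 432.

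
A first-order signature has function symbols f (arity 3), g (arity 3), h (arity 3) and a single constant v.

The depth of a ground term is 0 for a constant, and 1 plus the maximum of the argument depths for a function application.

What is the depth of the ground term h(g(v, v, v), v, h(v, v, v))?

depth(g(v, v, v)) = 1 + max(0, 0, 0) = 1
depth(h(v, v, v)) = 1 + max(0, 0, 0) = 1
depth(h(g(v, v, v), v, h(v, v, v))) = 1 + max(1, 0, 1) = 2

2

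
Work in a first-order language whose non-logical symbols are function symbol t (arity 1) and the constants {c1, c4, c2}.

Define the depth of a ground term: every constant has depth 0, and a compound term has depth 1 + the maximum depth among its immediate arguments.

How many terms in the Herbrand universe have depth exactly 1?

Count level by level. With function symbols t/1, the terms of depth ≤ k are the 3 constants together with each function applied to depth-≤(k−1) tuples, so N_k = 3 + N_{k-1}.
N_0 = 3
N_1 = 3 + 3 = 6
Terms of depth exactly 1: N_1 − N_0 = 6 − 3 = 3.

3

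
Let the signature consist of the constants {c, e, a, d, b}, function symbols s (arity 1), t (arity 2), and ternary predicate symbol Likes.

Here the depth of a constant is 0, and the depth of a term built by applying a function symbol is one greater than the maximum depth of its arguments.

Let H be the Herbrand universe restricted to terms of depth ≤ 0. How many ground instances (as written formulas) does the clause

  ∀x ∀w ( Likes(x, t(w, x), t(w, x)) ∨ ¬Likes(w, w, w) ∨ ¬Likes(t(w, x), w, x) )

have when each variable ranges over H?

25

Ground terms of depth ≤ 0:
  Count level by level. With function symbols s/1, t/2, the terms of depth ≤ k are the 5 constants together with each function applied to depth-≤(k−1) tuples, so N_k = 5 + N_{k-1} + N_{k-1}^2.
  N_0 = 5
  Explicitly: c, e, a, d, b.
So there are 5 ground terms available for substitution.
The body mentions every one of the 2 quantified variables; since ground terms form a free algebra, no two substitutions collapse to the same formula.
Number of ground instances = 5^2 = 25.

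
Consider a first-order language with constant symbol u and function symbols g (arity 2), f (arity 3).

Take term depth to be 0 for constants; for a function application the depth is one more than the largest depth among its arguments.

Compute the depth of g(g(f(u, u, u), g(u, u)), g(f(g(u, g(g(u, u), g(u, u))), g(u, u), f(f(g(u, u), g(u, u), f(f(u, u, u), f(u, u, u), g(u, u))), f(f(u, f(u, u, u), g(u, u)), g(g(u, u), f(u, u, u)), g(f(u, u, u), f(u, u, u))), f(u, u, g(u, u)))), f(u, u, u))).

depth(f(u, u, u)) = 1 + max(0, 0, 0) = 1
depth(g(u, u)) = 1 + max(0, 0) = 1
depth(g(f(u, u, u), g(u, u))) = 1 + max(1, 1) = 2
depth(g(g(u, u), g(u, u))) = 1 + max(1, 1) = 2
depth(g(u, g(g(u, u), g(u, u)))) = 1 + max(0, 2) = 3
depth(f(f(u, u, u), f(u, u, u), g(u, u))) = 1 + max(1, 1, 1) = 2
depth(f(g(u, u), g(u, u), f(f(u, u, u), f(u, u, u), g(u, u)))) = 1 + max(1, 1, 2) = 3
depth(f(u, f(u, u, u), g(u, u))) = 1 + max(0, 1, 1) = 2
depth(g(g(u, u), f(u, u, u))) = 1 + max(1, 1) = 2
depth(g(f(u, u, u), f(u, u, u))) = 1 + max(1, 1) = 2
depth(f(f(u, f(u, u, u), g(u, u)), g(g(u, u), f(u, u, u)), g(f(u, u, u), f(u, u, u)))) = 1 + max(2, 2, 2) = 3
depth(f(u, u, g(u, u))) = 1 + max(0, 0, 1) = 2
depth(f(f(g(u, u), g(u, u), f(f(u, u, u), f(u, u, u), g(u, u))), f(f(u, f(u, u, u), g(u, u)), g(g(u, u), f(u, u, u)), g(f(u, u, u), f(u, u, u))), f(u, u, g(u, u)))) = 1 + max(3, 3, 2) = 4
depth(f(g(u, g(g(u, u), g(u, u))), g(u, u), f(f(g(u, u), g(u, u), f(f(u, u, u), f(u, u, u), g(u, u))), f(f(u, f(u, u, u), g(u, u)), g(g(u, u), f(u, u, u)), g(f(u, u, u), f(u, u, u))), f(u, u, g(u, u))))) = 1 + max(3, 1, 4) = 5
depth(g(f(g(u, g(g(u, u), g(u, u))), g(u, u), f(f(g(u, u), g(u, u), f(f(u, u, u), f(u, u, u), g(u, u))), f(f(u, f(u, u, u), g(u, u)), g(g(u, u), f(u, u, u)), g(f(u, u, u), f(u, u, u))), f(u, u, g(u, u)))), f(u, u, u))) = 1 + max(5, 1) = 6
depth(g(g(f(u, u, u), g(u, u)), g(f(g(u, g(g(u, u), g(u, u))), g(u, u), f(f(g(u, u), g(u, u), f(f(u, u, u), f(u, u, u), g(u, u))), f(f(u, f(u, u, u), g(u, u)), g(g(u, u), f(u, u, u)), g(f(u, u, u), f(u, u, u))), f(u, u, g(u, u)))), f(u, u, u)))) = 1 + max(2, 6) = 7

7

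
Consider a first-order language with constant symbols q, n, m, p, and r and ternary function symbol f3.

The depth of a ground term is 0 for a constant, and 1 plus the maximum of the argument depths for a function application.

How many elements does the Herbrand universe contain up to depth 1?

130

If N_k denotes the number of depth-≤k ground terms, the 5 constants give N_0 = 5, and each function symbol of arity r contributes N_{k-1}^r new terms at level k: N_k = 5 + N_{k-1}^3.
N_0 = 5
N_1 = 5 + 5^3 = 130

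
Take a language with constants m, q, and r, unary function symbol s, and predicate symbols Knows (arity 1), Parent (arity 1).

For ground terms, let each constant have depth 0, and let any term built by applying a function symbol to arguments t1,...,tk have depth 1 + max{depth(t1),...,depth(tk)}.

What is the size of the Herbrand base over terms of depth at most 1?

12

First count ground terms of depth ≤ 1.
If N_k denotes the number of depth-≤k ground terms, the 3 constants give N_0 = 3, and each function symbol of arity r contributes N_{k-1}^r new terms at level k: N_k = 3 + N_{k-1}.
N_0 = 3
N_1 = 3 + 3 = 6
So |H| = 6.
A ground atom is a predicate applied to a tuple of terms from H, so the count is the sum over predicates of |H|^arity:
  Knows: 6;  Parent: 6
Total ground atoms: 6 + 6 = 12.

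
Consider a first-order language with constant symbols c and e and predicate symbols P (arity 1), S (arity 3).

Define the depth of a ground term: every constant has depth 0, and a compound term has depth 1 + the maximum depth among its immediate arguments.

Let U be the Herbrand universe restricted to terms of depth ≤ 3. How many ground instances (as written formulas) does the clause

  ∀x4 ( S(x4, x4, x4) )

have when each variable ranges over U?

Ground terms of depth ≤ 3:
  With no function symbols every ground term is a constant, so there are exactly 2 ground terms at every depth bound.
  N_0 = 2
  N_1 = 2
  N_2 = 2
  N_3 = 2
  Explicitly: c, e.
So there are 2 ground terms available for substitution.
The clause has 1 distinct variable (x4), which appears in the body. In the free term algebra distinct substitutions yield syntactically distinct ground instances.
Number of ground instances = 2.

2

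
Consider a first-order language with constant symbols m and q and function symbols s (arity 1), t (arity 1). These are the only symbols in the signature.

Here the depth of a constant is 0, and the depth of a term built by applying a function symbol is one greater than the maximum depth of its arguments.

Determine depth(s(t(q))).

2

depth(t(q)) = 1 + depth(q) = 1 + 0 = 1
depth(s(t(q))) = 1 + depth(t(q)) = 1 + 1 = 2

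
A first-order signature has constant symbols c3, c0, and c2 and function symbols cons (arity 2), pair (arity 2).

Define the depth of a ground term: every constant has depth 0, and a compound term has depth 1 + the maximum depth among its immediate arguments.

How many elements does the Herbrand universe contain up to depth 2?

Let N_k = |{terms of depth ≤ k}|. Then N_0 = 3 and N_k = 3 + N_{k-1}^2 + N_{k-1}^2 for k ≥ 1 (one summand per function symbol, arity giving the exponent).
N_0 = 3
N_1 = 3 + 3^2 + 3^2 = 21
N_2 = 3 + 21^2 + 21^2 = 885

885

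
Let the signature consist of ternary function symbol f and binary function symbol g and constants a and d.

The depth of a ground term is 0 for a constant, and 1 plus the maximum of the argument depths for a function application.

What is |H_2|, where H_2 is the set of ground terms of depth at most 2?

2942

Let N_k count ground terms of depth at most k. Each non-constant term of depth ≤ k is some function symbol applied to depth-≤(k−1) arguments, giving N_k = 2 + N_{k-1}^3 + N_{k-1}^2.
N_0 = 2
N_1 = 2 + 2^3 + 2^2 = 14
N_2 = 2 + 14^3 + 14^2 = 2942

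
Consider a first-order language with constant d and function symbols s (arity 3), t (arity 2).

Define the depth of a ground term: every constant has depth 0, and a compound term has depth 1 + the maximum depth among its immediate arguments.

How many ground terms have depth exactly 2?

34

Write N_k for the number of ground terms of depth ≤ k. A term of depth ≤ k is either a constant or a function symbol applied to arguments of depth ≤ k−1, so N_k = 1 + N_{k-1}^3 + N_{k-1}^2.
N_0 = 1
N_1 = 1 + 1^3 + 1^2 = 3
N_2 = 1 + 3^3 + 3^2 = 37
Terms of depth exactly 2: N_2 − N_1 = 37 − 3 = 34.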